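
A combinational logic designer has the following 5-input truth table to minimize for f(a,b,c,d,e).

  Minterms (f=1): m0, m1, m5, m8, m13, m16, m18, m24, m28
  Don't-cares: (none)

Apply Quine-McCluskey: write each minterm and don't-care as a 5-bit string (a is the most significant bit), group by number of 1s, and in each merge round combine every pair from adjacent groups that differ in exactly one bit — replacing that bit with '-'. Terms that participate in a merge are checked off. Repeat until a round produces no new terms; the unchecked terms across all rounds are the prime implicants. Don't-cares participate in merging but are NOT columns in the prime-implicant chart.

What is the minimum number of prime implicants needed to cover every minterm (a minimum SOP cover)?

5

[col 0] 00000*, 00001*, 00101*, 01000*, 01101*, 10000*, 10010*, 11000*, 11100*
[col 1] -0000*, -1000*, 0-000*, 0-101, 00-01, 0000-, 1-000*, 100-0, 11-00
[col 2] --000
Prime implicants: --000, 0-101, 00-01, 0000-, 100-0, 11-00
PI chart (minterm → PIs covering it):
  0 | --000,0000-
  1 | 00-01,0000-
  5 | 0-101,00-01
  8 | --000  (sole → essential)
  13 | 0-101  (sole → essential)
  16 | --000,100-0
  18 | 100-0  (sole → essential)
  24 | --000,11-00
  28 | 11-00  (sole → essential)
Essential prime implicants: --000, 0-101, 100-0, 11-00
Petrick residual → 00-01
Minimum SOP uses 5 PIs: c'd'e' + a'cd'e + a'b'd'e + ab'c'e' + abd'e'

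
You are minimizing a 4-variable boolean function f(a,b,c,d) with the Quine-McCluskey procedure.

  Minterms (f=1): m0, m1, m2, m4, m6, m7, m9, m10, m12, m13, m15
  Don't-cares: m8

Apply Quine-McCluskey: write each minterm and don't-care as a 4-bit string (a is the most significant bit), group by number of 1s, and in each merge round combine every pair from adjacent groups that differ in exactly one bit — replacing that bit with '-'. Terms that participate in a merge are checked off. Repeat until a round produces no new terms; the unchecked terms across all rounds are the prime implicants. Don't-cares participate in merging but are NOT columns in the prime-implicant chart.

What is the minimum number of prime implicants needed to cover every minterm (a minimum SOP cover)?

5

[col 0] 0000*, 0001*, 0010*, 0100*, 0110*, 0111*, 1000*, 1001*, 1010*, 1100*, 1101*, 1111*
[col 1] -000*, -001*, -010*, -100*, -111, 0-00*, 0-10*, 00-0*, 000-*, 01-0*, 011-, 1-00*, 1-01*, 10-0*, 100-*, 11-1, 110-*
[col 2] --00, -0-0, -00-, 0--0, 1-0-
Prime implicants: --00, -0-0, -00-, -111, 0--0, 011-, 1-0-, 11-1
PI chart (minterm → PIs covering it):
  0 | --00,-0-0,-00-,0--0
  1 | -00-  (sole → essential)
  2 | -0-0,0--0
  4 | --00,0--0
  6 | 0--0,011-
  7 | -111,011-
  9 | -00-,1-0-
  10 | -0-0  (sole → essential)
  12 | --00,1-0-
  13 | 1-0-,11-1
  15 | -111,11-1
Essential prime implicants: -0-0, -00-
Petrick residual → --00, 011-, 11-1
Minimum SOP uses 5 PIs: c'd' + b'd' + b'c' + a'bc + abd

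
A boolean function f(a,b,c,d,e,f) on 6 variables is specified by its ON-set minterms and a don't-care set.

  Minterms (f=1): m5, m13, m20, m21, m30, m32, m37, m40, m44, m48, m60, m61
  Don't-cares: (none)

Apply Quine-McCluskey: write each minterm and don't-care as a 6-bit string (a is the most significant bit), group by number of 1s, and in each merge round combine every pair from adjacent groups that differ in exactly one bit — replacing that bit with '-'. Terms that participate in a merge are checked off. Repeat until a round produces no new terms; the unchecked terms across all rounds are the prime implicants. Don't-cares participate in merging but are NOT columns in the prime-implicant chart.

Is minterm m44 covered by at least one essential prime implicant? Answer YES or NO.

size-2^0 implicants → 000101(✓)  001101(✓)  010100(✓)  010101(✓)  011110  100000(✓)  100101(✓)  101000(✓)  101100(✓)  110000(✓)  111100(✓)  111101(✓)
size-2^1 implicants → -00101  0-0101  00-101  01010-  1-0000  1-1100  10-000  101-00  11110-
Unchecked terms (primes): -00101, 0-0101, 00-101, 01010-, 011110, 1-0000, 1-1100, 10-000, 101-00, 11110-
Minterm coverage:
  m5 ⊆ -00101,0-0101,00-101
  m13 ⊆ 00-101 [E]
  m20 ⊆ 01010- [E]
  m21 ⊆ 0-0101,01010-
  m30 ⊆ 011110 [E]
  m32 ⊆ 1-0000,10-000
  m37 ⊆ -00101 [E]
  m40 ⊆ 10-000,101-00
  m44 ⊆ 1-1100,101-00
  m48 ⊆ 1-0000 [E]
  m60 ⊆ 1-1100,11110-
  m61 ⊆ 11110- [E]
E = {-00101, 00-101, 01010-, 011110, 1-0000, 11110-}

NO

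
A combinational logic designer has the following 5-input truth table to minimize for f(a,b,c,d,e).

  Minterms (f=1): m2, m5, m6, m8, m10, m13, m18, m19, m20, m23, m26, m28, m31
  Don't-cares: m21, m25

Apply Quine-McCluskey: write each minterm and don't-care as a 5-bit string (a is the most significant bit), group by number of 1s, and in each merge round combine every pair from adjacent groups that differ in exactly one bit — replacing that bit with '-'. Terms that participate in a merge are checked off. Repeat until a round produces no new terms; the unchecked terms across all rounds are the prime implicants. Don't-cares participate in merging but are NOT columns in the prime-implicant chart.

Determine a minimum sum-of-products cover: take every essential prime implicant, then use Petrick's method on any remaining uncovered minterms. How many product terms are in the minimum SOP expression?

Round 0: 00010✓ 00101✓ 00110✓ 01000✓ 01010✓ 01101✓ 10010✓ 10011✓ 10100✓ 10101✓ 10111✓ 11001 11010✓ 11100✓ 11111✓
Round 1: -0010✓ -0101 -1010✓ 0-010✓ 0-101 00-10 010-0 1-010✓ 1-100 1-111 10-11 1001- 101-1 1010-
Round 2: --010
PIs = {--010, -0101, 0-101, 00-10, 010-0, 1-100, 1-111, 10-11, 1001-, 101-1, 1010-, 11001}
Coverage chart:
  m2: --010,00-10
  m5: -0101,0-101
  m6: 00-10 ←essential
  m8: 010-0 ←essential
  m10: --010,010-0
  m13: 0-101 ←essential
  m18: --010,1001-
  m19: 10-11,1001-
  m20: 1-100,1010-
  m23: 1-111,10-11,101-1
  m26: --010 ←essential
  m28: 1-100 ←essential
  m31: 1-111 ←essential
Essential: --010, 0-101, 00-10, 010-0, 1-100, 1-111
Petrick residual → 10-11
Min cover (7 terms): c'de' + a'cd'e + a'b'de' + a'bc'e' + acd'e' + acde + ab'de

7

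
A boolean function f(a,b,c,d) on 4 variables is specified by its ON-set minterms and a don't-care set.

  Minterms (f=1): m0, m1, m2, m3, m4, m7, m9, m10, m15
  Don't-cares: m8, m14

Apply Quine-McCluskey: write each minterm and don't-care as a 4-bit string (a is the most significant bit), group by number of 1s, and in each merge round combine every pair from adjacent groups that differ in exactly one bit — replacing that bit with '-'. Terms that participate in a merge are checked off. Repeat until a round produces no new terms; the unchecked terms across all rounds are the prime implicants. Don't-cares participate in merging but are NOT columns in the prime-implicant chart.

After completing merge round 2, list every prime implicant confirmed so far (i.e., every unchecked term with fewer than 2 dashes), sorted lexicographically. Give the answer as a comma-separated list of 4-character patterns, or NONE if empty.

size-2^0 implicants → 0000(✓)  0001(✓)  0010(✓)  0011(✓)  0100(✓)  0111(✓)  1000(✓)  1001(✓)  1010(✓)  1110(✓)  1111(✓)
size-2^1 implicants → -000(✓)  -001(✓)  -010(✓)  -111  0-00  0-11  00-0(✓)  00-1(✓)  000-(✓)  001-(✓)  1-10  10-0(✓)  100-(✓)  111-
size-2^2 implicants → -0-0  -00-  00--
Unchecked terms (primes): -0-0, -00-, -111, 0-00, 0-11, 00--, 1-10, 111-

-111, 0-00, 0-11, 1-10, 111-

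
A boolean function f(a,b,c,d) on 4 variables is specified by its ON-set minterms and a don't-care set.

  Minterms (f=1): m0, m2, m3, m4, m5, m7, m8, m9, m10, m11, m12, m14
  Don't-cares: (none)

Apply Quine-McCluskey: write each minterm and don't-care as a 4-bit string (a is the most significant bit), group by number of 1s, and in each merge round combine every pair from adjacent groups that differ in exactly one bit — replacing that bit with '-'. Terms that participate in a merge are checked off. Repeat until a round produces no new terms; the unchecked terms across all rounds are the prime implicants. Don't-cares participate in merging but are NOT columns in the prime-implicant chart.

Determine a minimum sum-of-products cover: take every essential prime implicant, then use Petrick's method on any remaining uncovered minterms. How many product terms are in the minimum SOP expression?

5

Round 0: 0000✓ 0010✓ 0011✓ 0100✓ 0101✓ 0111✓ 1000✓ 1001✓ 1010✓ 1011✓ 1100✓ 1110✓
Round 1: -000✓ -010✓ -011✓ -100✓ 0-00✓ 0-11 00-0✓ 001-✓ 01-1 010- 1-00✓ 1-10✓ 10-0✓ 10-1✓ 100-✓ 101-✓ 11-0✓
Round 2: --00 -0-0 -01- 1--0 10--
PIs = {--00, -0-0, -01-, 0-11, 01-1, 010-, 1--0, 10--}
Coverage chart:
  m0: --00,-0-0
  m2: -0-0,-01-
  m3: -01-,0-11
  m4: --00,010-
  m5: 01-1,010-
  m7: 0-11,01-1
  m8: --00,-0-0,1--0,10--
  m9: 10-- ←essential
  m10: -0-0,-01-,1--0,10--
  m11: -01-,10--
  m12: --00,1--0
  m14: 1--0 ←essential
Essential: 1--0, 10--
Petrick residual → --00, -01-, 01-1
Min cover (5 terms): c'd' + b'c + a'bd + ad' + ab'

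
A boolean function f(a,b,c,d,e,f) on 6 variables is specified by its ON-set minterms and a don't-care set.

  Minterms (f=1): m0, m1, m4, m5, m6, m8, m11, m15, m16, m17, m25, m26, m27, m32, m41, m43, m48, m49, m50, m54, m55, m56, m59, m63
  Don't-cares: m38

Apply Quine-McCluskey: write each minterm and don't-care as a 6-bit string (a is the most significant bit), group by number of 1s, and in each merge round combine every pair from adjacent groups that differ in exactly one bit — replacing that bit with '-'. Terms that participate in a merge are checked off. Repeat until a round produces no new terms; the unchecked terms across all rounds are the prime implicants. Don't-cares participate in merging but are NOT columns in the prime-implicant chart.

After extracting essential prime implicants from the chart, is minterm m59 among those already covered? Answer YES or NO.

NO

[col 0] 000000*, 000001*, 000100*, 000101*, 000110*, 001000*, 001011*, 001111*, 010000*, 010001*, 011001*, 011010*, 011011*, 100000*, 100110*, 101001*, 101011*, 110000*, 110001*, 110010*, 110110*, 110111*, 111000*, 111011*, 111111*
[col 1] -00000*, -00110, -01011*, -10000*, -10001*, -11011*, 0-0000*, 0-0001*, 0-1011*, 00-000, 000-00*, 000-01*, 00000-*, 0001-0, 00010-*, 001-11, 01-001, 01000-*, 0110-1, 01101-, 1-0000*, 1-0110, 1-1011*, 1010-1, 11-000, 11-111, 110-10, 1100-0, 11000-*, 11011-, 111-11
[col 2] --0000, --1011, -1000-, 0-000-, 000-0-
Prime implicants: --0000, --1011, -00110, -1000-, 0-000-, 00-000, 000-0-, 0001-0, 001-11, 01-001, 0110-1, 01101-, 1-0110, 1010-1, 11-000, 11-111, 110-10, 1100-0, 11011-, 111-11
PI chart (minterm → PIs covering it):
  0 | --0000,0-000-,00-000,000-0-
  1 | 0-000-,000-0-
  4 | 000-0-,0001-0
  5 | 000-0-  (sole → essential)
  6 | -00110,0001-0
  8 | 00-000  (sole → essential)
  11 | --1011,001-11
  15 | 001-11  (sole → essential)
  16 | --0000,-1000-,0-000-
  17 | -1000-,0-000-,01-001
  25 | 01-001,0110-1
  26 | 01101-  (sole → essential)
  27 | --1011,0110-1,01101-
  32 | --0000  (sole → essential)
  41 | 1010-1  (sole → essential)
  43 | --1011,1010-1
  48 | --0000,-1000-,11-000,1100-0
  49 | -1000-  (sole → essential)
  50 | 110-10,1100-0
  54 | 1-0110,110-10,11011-
  55 | 11-111,11011-
  56 | 11-000  (sole → essential)
  59 | --1011,111-11
  63 | 11-111,111-11
Essential prime implicants: --0000, -1000-, 00-000, 000-0-, 001-11, 01101-, 1010-1, 11-000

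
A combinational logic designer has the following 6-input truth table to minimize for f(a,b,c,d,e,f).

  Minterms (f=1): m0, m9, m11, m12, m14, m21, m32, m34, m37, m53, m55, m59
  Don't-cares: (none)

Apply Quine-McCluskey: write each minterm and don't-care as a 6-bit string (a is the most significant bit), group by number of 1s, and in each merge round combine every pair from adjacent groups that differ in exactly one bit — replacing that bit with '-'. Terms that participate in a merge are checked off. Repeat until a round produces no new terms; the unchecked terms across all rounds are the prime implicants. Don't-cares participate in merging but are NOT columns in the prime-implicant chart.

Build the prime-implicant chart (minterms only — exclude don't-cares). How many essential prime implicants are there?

size-2^0 implicants → 000000(✓)  001001(✓)  001011(✓)  001100(✓)  001110(✓)  010101(✓)  100000(✓)  100010(✓)  100101(✓)  110101(✓)  110111(✓)  111011
size-2^1 implicants → -00000  -10101  0010-1  0011-0  1-0101  1000-0  1101-1
Unchecked terms (primes): -00000, -10101, 0010-1, 0011-0, 1-0101, 1000-0, 1101-1, 111011
Minterm coverage:
  m0 ⊆ -00000 [E]
  m9 ⊆ 0010-1 [E]
  m11 ⊆ 0010-1 [E]
  m12 ⊆ 0011-0 [E]
  m14 ⊆ 0011-0 [E]
  m21 ⊆ -10101 [E]
  m32 ⊆ -00000,1000-0
  m34 ⊆ 1000-0 [E]
  m37 ⊆ 1-0101 [E]
  m53 ⊆ -10101,1-0101,1101-1
  m55 ⊆ 1101-1 [E]
  m59 ⊆ 111011 [E]
E = {-00000, -10101, 0010-1, 0011-0, 1-0101, 1000-0, 1101-1, 111011}

8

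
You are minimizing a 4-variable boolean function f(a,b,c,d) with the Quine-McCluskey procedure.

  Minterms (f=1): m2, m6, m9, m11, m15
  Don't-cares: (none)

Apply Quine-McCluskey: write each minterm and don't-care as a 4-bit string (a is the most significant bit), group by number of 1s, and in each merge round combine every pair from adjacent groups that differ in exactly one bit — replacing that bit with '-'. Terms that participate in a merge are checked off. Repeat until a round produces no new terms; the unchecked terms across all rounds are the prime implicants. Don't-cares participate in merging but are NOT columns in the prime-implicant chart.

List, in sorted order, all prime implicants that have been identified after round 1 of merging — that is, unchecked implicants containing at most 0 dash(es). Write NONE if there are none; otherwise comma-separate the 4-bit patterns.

NONE

Round 0: 0010✓ 0110✓ 1001✓ 1011✓ 1111✓
Round 1: 0-10 1-11 10-1
PIs = {0-10, 1-11, 10-1}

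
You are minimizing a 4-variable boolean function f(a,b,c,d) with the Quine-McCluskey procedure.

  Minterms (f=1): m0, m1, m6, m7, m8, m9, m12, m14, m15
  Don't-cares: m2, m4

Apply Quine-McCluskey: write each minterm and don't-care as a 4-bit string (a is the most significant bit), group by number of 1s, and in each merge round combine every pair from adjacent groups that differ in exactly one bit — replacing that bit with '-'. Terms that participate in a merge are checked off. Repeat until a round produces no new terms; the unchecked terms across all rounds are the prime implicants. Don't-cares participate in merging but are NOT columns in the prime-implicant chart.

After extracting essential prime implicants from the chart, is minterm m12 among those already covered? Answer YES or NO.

NO

Round 0: 0000✓ 0001✓ 0010✓ 0100✓ 0110✓ 0111✓ 1000✓ 1001✓ 1100✓ 1110✓ 1111✓
Round 1: -000✓ -001✓ -100✓ -110✓ -111✓ 0-00✓ 0-10✓ 00-0✓ 000-✓ 01-0✓ 011-✓ 1-00✓ 100-✓ 11-0✓ 111-✓
Round 2: --00 -00- -1-0 -11- 0--0
PIs = {--00, -00-, -1-0, -11-, 0--0}
Coverage chart:
  m0: --00,-00-,0--0
  m1: -00- ←essential
  m6: -1-0,-11-,0--0
  m7: -11- ←essential
  m8: --00,-00-
  m9: -00- ←essential
  m12: --00,-1-0
  m14: -1-0,-11-
  m15: -11- ←essential
Essential: -00-, -11-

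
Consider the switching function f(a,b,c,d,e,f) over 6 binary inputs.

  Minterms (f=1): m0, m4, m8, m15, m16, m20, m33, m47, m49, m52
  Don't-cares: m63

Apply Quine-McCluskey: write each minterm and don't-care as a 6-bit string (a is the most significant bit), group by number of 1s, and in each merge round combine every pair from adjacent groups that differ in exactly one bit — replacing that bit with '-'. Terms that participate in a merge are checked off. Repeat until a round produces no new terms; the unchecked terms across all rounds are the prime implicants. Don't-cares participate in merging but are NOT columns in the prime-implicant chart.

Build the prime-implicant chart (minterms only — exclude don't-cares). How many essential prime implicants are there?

[col 0] 000000*, 000100*, 001000*, 001111*, 010000*, 010100*, 100001*, 101111*, 110001*, 110100*, 111111*
[col 1] -01111, -10100, 0-0000*, 0-0100*, 00-000, 000-00*, 010-00*, 1-0001, 1-1111
[col 2] 0-0-00
Prime implicants: -01111, -10100, 0-0-00, 00-000, 1-0001, 1-1111
PI chart (minterm → PIs covering it):
  0 | 0-0-00,00-000
  4 | 0-0-00  (sole → essential)
  8 | 00-000  (sole → essential)
  15 | -01111  (sole → essential)
  16 | 0-0-00  (sole → essential)
  20 | -10100,0-0-00
  33 | 1-0001  (sole → essential)
  47 | -01111,1-1111
  49 | 1-0001  (sole → essential)
  52 | -10100  (sole → essential)
Essential prime implicants: -01111, -10100, 0-0-00, 00-000, 1-0001

5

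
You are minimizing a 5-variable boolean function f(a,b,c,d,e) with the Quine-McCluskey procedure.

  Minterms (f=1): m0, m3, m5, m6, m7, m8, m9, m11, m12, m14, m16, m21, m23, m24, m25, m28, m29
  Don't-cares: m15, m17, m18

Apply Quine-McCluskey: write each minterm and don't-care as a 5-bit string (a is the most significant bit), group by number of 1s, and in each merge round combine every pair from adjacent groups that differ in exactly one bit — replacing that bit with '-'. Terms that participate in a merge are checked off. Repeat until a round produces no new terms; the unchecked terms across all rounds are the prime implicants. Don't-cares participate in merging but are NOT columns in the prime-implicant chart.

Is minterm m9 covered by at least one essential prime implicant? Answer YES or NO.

size-2^0 implicants → 00000(✓)  00011(✓)  00101(✓)  00110(✓)  00111(✓)  01000(✓)  01001(✓)  01011(✓)  01100(✓)  01110(✓)  01111(✓)  10000(✓)  10001(✓)  10010(✓)  10101(✓)  10111(✓)  11000(✓)  11001(✓)  11100(✓)  11101(✓)
size-2^1 implicants → -0000(✓)  -0101(✓)  -0111(✓)  -1000(✓)  -1001(✓)  -1100(✓)  0-000(✓)  0-011(✓)  0-110(✓)  0-111(✓)  00-11(✓)  001-1(✓)  0011-(✓)  01-00(✓)  01-11(✓)  010-1  0100-(✓)  011-0  0111-(✓)  1-000(✓)  1-001(✓)  1-101(✓)  10-01(✓)  100-0  1000-(✓)  101-1(✓)  11-00(✓)  11-01(✓)  1100-(✓)  1110-(✓)
size-2^2 implicants → --000  -01-1  -1-00  -100-  0--11  0-11-  1--01  1-00-  11-0-
Unchecked terms (primes): --000, -01-1, -1-00, -100-, 0--11, 0-11-, 010-1, 011-0, 1--01, 1-00-, 100-0, 11-0-
Minterm coverage:
  m0 ⊆ --000 [E]
  m3 ⊆ 0--11 [E]
  m5 ⊆ -01-1 [E]
  m6 ⊆ 0-11- [E]
  m7 ⊆ -01-1,0--11,0-11-
  m8 ⊆ --000,-1-00,-100-
  m9 ⊆ -100-,010-1
  m11 ⊆ 0--11,010-1
  m12 ⊆ -1-00,011-0
  m14 ⊆ 0-11-,011-0
  m16 ⊆ --000,1-00-,100-0
  m21 ⊆ -01-1,1--01
  m23 ⊆ -01-1 [E]
  m24 ⊆ --000,-1-00,-100-,1-00-,11-0-
  m25 ⊆ -100-,1--01,1-00-,11-0-
  m28 ⊆ -1-00,11-0-
  m29 ⊆ 1--01,11-0-
E = {--000, -01-1, 0--11, 0-11-}

NO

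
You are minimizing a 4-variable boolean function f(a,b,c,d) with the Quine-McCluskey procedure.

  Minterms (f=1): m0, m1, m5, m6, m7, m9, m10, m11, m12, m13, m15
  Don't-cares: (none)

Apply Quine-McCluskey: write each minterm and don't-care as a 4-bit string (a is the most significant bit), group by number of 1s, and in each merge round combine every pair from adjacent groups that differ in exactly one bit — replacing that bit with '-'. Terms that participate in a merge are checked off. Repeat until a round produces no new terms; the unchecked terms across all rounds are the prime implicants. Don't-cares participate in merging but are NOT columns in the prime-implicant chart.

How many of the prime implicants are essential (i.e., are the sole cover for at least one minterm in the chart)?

[col 0] 0000*, 0001*, 0101*, 0110*, 0111*, 1001*, 1010*, 1011*, 1100*, 1101*, 1111*
[col 1] -001*, -101*, -111*, 0-01*, 000-, 01-1*, 011-, 1-01*, 1-11*, 10-1*, 101-, 11-1*, 110-
[col 2] --01, -1-1, 1--1
Prime implicants: --01, -1-1, 000-, 011-, 1--1, 101-, 110-
PI chart (minterm → PIs covering it):
  0 | 000-  (sole → essential)
  1 | --01,000-
  5 | --01,-1-1
  6 | 011-  (sole → essential)
  7 | -1-1,011-
  9 | --01,1--1
  10 | 101-  (sole → essential)
  11 | 1--1,101-
  12 | 110-  (sole → essential)
  13 | --01,-1-1,1--1,110-
  15 | -1-1,1--1
Essential prime implicants: 000-, 011-, 101-, 110-

4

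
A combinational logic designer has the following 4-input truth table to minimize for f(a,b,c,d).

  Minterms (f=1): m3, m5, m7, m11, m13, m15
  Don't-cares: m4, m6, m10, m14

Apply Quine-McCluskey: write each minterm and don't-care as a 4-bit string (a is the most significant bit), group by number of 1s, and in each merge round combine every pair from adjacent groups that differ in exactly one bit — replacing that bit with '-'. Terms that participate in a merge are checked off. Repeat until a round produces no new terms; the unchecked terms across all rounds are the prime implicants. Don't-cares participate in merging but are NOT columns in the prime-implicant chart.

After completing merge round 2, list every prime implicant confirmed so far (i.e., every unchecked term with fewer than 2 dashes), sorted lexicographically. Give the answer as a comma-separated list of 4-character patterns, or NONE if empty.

NONE

Round 0: 0011✓ 0100✓ 0101✓ 0110✓ 0111✓ 1010✓ 1011✓ 1101✓ 1110✓ 1111✓
Round 1: -011✓ -101✓ -110✓ -111✓ 0-11✓ 01-0✓ 01-1✓ 010-✓ 011-✓ 1-10✓ 1-11✓ 101-✓ 11-1✓ 111-✓
Round 2: --11 -1-1 -11- 01-- 1-1-
PIs = {--11, -1-1, -11-, 01--, 1-1-}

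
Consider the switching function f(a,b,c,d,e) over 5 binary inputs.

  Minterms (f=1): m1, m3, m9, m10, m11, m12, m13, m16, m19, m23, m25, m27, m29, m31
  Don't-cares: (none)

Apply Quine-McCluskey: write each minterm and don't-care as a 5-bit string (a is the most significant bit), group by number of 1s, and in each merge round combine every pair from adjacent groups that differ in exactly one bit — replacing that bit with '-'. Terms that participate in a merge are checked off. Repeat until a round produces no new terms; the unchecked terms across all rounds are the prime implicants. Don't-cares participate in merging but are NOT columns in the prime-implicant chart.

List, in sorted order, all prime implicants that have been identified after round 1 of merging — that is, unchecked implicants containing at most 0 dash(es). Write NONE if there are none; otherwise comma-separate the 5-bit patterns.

10000

[col 0] 00001*, 00011*, 01001*, 01010*, 01011*, 01100*, 01101*, 10000, 10011*, 10111*, 11001*, 11011*, 11101*, 11111*
[col 1] -0011*, -1001*, -1011*, -1101*, 0-001*, 0-011*, 000-1*, 01-01*, 010-1*, 0101-, 0110-, 1-011*, 1-111*, 10-11*, 11-01*, 11-11*, 110-1*, 111-1*
[col 2] --011, -1-01, -10-1, 0-0-1, 1--11, 11--1
Prime implicants: --011, -1-01, -10-1, 0-0-1, 0101-, 0110-, 1--11, 10000, 11--1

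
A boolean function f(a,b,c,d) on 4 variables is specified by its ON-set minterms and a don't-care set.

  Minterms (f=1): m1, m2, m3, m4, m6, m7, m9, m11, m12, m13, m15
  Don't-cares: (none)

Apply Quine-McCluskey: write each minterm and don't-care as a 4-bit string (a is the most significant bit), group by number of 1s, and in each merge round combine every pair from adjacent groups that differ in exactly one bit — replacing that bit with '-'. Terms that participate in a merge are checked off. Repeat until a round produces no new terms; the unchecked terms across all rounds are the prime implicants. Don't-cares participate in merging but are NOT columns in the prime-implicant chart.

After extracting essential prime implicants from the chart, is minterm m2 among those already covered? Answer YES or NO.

[col 0] 0001*, 0010*, 0011*, 0100*, 0110*, 0111*, 1001*, 1011*, 1100*, 1101*, 1111*
[col 1] -001*, -011*, -100, -111*, 0-10*, 0-11*, 00-1*, 001-*, 01-0, 011-*, 1-01*, 1-11*, 10-1*, 11-1*, 110-
[col 2] --11, -0-1, 0-1-, 1--1
Prime implicants: --11, -0-1, -100, 0-1-, 01-0, 1--1, 110-
PI chart (minterm → PIs covering it):
  1 | -0-1  (sole → essential)
  2 | 0-1-  (sole → essential)
  3 | --11,-0-1,0-1-
  4 | -100,01-0
  6 | 0-1-,01-0
  7 | --11,0-1-
  9 | -0-1,1--1
  11 | --11,-0-1,1--1
  12 | -100,110-
  13 | 1--1,110-
  15 | --11,1--1
Essential prime implicants: -0-1, 0-1-

YES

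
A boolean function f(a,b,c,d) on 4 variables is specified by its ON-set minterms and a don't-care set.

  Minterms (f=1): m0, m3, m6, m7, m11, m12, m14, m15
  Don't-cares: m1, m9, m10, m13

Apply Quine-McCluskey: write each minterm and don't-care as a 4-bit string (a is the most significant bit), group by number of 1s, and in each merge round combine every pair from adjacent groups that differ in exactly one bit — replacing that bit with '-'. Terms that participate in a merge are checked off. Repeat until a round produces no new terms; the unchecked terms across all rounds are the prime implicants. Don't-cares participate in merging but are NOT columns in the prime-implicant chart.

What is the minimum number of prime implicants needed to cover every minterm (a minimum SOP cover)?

Round 0: 0000✓ 0001✓ 0011✓ 0110✓ 0111✓ 1001✓ 1010✓ 1011✓ 1100✓ 1101✓ 1110✓ 1111✓
Round 1: -001✓ -011✓ -110✓ -111✓ 0-11✓ 00-1✓ 000- 011-✓ 1-01✓ 1-10✓ 1-11✓ 10-1✓ 101-✓ 11-0✓ 11-1✓ 110-✓ 111-✓
Round 2: --11 -0-1 -11- 1--1 1-1- 11--
PIs = {--11, -0-1, -11-, 000-, 1--1, 1-1-, 11--}
Coverage chart:
  m0: 000- ←essential
  m3: --11,-0-1
  m6: -11- ←essential
  m7: --11,-11-
  m11: --11,-0-1,1--1,1-1-
  m12: 11-- ←essential
  m14: -11-,1-1-,11--
  m15: --11,-11-,1--1,1-1-,11--
Essential: -11-, 000-, 11--
Petrick residual → --11
Min cover (4 terms): cd + bc + a'b'c' + ab

4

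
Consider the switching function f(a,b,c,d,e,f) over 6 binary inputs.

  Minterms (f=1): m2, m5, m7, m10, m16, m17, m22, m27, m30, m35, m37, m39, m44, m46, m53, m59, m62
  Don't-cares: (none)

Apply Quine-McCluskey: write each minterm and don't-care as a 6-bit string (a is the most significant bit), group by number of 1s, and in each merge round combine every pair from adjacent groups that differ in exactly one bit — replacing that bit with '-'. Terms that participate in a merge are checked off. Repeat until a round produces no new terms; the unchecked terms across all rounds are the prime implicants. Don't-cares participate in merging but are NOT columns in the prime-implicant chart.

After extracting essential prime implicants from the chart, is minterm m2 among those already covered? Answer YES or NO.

YES

Round 0: 000010✓ 000101✓ 000111✓ 001010✓ 010000✓ 010001✓ 010110✓ 011011✓ 011110✓ 100011✓ 100101✓ 100111✓ 101100✓ 101110✓ 110101✓ 111011✓ 111110✓
Round 1: -00101✓ -00111✓ -11011 -11110 00-010 0001-1✓ 01-110 01000- 1-0101 1-1110 100-11 1001-1✓ 1011-0
Round 2: -001-1
PIs = {-001-1, -11011, -11110, 00-010, 01-110, 01000-, 1-0101, 1-1110, 100-11, 1011-0}
Coverage chart:
  m2: 00-010 ←essential
  m5: -001-1 ←essential
  m7: -001-1 ←essential
  m10: 00-010 ←essential
  m16: 01000- ←essential
  m17: 01000- ←essential
  m22: 01-110 ←essential
  m27: -11011 ←essential
  m30: -11110,01-110
  m35: 100-11 ←essential
  m37: -001-1,1-0101
  m39: -001-1,100-11
  m44: 1011-0 ←essential
  m46: 1-1110,1011-0
  m53: 1-0101 ←essential
  m59: -11011 ←essential
  m62: -11110,1-1110
Essential: -001-1, -11011, 00-010, 01-110, 01000-, 1-0101, 100-11, 1011-0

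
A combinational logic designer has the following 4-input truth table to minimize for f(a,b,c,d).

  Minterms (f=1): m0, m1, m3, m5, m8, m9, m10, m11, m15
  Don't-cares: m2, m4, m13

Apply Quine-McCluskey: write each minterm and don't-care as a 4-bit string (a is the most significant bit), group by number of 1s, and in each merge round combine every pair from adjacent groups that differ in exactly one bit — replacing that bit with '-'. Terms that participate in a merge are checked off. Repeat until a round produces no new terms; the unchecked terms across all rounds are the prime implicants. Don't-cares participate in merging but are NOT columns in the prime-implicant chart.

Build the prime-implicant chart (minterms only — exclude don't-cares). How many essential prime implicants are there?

2

size-2^0 implicants → 0000(✓)  0001(✓)  0010(✓)  0011(✓)  0100(✓)  0101(✓)  1000(✓)  1001(✓)  1010(✓)  1011(✓)  1101(✓)  1111(✓)
size-2^1 implicants → -000(✓)  -001(✓)  -010(✓)  -011(✓)  -101(✓)  0-00(✓)  0-01(✓)  00-0(✓)  00-1(✓)  000-(✓)  001-(✓)  010-(✓)  1-01(✓)  1-11(✓)  10-0(✓)  10-1(✓)  100-(✓)  101-(✓)  11-1(✓)
size-2^2 implicants → --01  -0-0(✓)  -0-1(✓)  -00-(✓)  -01-(✓)  0-0-  00--(✓)  1--1  10--(✓)
size-2^3 implicants → -0--
Unchecked terms (primes): --01, -0--, 0-0-, 1--1
Minterm coverage:
  m0 ⊆ -0--,0-0-
  m1 ⊆ --01,-0--,0-0-
  m3 ⊆ -0-- [E]
  m5 ⊆ --01,0-0-
  m8 ⊆ -0-- [E]
  m9 ⊆ --01,-0--,1--1
  m10 ⊆ -0-- [E]
  m11 ⊆ -0--,1--1
  m15 ⊆ 1--1 [E]
E = {-0--, 1--1}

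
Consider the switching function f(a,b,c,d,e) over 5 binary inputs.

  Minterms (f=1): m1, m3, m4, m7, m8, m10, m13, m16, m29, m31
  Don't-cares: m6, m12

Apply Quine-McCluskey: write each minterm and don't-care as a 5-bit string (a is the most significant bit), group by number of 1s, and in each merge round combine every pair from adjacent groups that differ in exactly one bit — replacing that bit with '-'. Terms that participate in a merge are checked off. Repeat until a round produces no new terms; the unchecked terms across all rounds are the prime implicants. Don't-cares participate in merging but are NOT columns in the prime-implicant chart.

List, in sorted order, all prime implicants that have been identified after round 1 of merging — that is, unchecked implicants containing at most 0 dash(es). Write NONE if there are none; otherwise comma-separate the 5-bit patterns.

10000

Round 0: 00001✓ 00011✓ 00100✓ 00110✓ 00111✓ 01000✓ 01010✓ 01100✓ 01101✓ 10000 11101✓ 11111✓
Round 1: -1101 0-100 00-11 000-1 001-0 0011- 01-00 010-0 0110- 111-1
PIs = {-1101, 0-100, 00-11, 000-1, 001-0, 0011-, 01-00, 010-0, 0110-, 10000, 111-1}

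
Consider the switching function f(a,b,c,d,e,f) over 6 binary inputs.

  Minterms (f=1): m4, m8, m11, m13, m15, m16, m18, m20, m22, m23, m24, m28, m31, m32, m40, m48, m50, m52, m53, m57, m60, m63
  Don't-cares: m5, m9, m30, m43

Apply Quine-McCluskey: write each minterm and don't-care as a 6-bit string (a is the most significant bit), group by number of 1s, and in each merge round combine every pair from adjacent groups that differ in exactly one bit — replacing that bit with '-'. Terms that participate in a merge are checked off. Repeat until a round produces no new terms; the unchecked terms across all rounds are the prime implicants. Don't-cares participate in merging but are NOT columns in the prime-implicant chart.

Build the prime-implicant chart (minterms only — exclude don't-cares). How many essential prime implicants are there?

size-2^0 implicants → 000100(✓)  000101(✓)  001000(✓)  001001(✓)  001011(✓)  001101(✓)  001111(✓)  010000(✓)  010010(✓)  010100(✓)  010110(✓)  010111(✓)  011000(✓)  011100(✓)  011110(✓)  011111(✓)  100000(✓)  101000(✓)  101011(✓)  110000(✓)  110010(✓)  110100(✓)  110101(✓)  111001  111100(✓)  111111(✓)
size-2^1 implicants → -01000  -01011  -10000(✓)  -10010(✓)  -10100(✓)  -11100(✓)  -11111  0-0100  0-1000  0-1111  00-101  00010-  001-01(✓)  001-11(✓)  0010-1(✓)  00100-  0011-1(✓)  01-000(✓)  01-100(✓)  01-110(✓)  01-111(✓)  010-00(✓)  010-10(✓)  0100-0(✓)  0101-0(✓)  01011-(✓)  011-00(✓)  0111-0(✓)  01111-(✓)  1-0000  10-000  11-100(✓)  110-00(✓)  1100-0(✓)  11010-
size-2^2 implicants → -1-100  -10-00  -100-0  001--1  01--00  01-1-0  01-11-  010--0
Unchecked terms (primes): -01000, -01011, -1-100, -10-00, -100-0, -11111, 0-0100, 0-1000, 0-1111, 00-101, 00010-, 001--1, 00100-, 01--00, 01-1-0, 01-11-, 010--0, 1-0000, 10-000, 11010-, 111001
Minterm coverage:
  m4 ⊆ 0-0100,00010-
  m8 ⊆ -01000,0-1000,00100-
  m11 ⊆ -01011,001--1
  m13 ⊆ 00-101,001--1
  m15 ⊆ 0-1111,001--1
  m16 ⊆ -10-00,-100-0,01--00,010--0
  m18 ⊆ -100-0,010--0
  m20 ⊆ -1-100,-10-00,0-0100,01--00,01-1-0,010--0
  m22 ⊆ 01-1-0,01-11-,010--0
  m23 ⊆ 01-11- [E]
  m24 ⊆ 0-1000,01--00
  m28 ⊆ -1-100,01--00,01-1-0
  m31 ⊆ -11111,0-1111,01-11-
  m32 ⊆ 1-0000,10-000
  m40 ⊆ -01000,10-000
  m48 ⊆ -10-00,-100-0,1-0000
  m50 ⊆ -100-0 [E]
  m52 ⊆ -1-100,-10-00,11010-
  m53 ⊆ 11010- [E]
  m57 ⊆ 111001 [E]
  m60 ⊆ -1-100 [E]
  m63 ⊆ -11111 [E]
E = {-1-100, -100-0, -11111, 01-11-, 11010-, 111001}

6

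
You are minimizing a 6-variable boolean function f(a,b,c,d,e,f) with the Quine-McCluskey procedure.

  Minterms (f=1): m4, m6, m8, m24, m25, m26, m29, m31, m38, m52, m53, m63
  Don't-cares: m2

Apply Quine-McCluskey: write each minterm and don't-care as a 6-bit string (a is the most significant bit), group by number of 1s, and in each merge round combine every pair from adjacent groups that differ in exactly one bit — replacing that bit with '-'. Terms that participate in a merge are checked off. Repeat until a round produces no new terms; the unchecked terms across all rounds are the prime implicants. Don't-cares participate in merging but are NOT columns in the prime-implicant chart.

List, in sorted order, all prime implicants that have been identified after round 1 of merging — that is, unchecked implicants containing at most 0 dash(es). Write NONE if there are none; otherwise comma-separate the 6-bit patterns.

NONE

[col 0] 000010*, 000100*, 000110*, 001000*, 011000*, 011001*, 011010*, 011101*, 011111*, 100110*, 110100*, 110101*, 111111*
[col 1] -00110, -11111, 0-1000, 000-10, 0001-0, 011-01, 0110-0, 01100-, 0111-1, 11010-
Prime implicants: -00110, -11111, 0-1000, 000-10, 0001-0, 011-01, 0110-0, 01100-, 0111-1, 11010-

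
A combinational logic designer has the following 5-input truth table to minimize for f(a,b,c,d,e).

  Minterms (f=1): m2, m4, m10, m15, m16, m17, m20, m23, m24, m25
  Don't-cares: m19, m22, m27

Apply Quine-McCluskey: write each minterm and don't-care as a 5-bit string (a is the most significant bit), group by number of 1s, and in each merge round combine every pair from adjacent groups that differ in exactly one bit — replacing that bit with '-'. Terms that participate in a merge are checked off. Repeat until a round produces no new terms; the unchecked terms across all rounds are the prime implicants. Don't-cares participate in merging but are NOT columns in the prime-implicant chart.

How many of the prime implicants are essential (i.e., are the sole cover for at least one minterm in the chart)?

[col 0] 00010*, 00100*, 01010*, 01111, 10000*, 10001*, 10011*, 10100*, 10110*, 10111*, 11000*, 11001*, 11011*
[col 1] -0100, 0-010, 1-000*, 1-001*, 1-011*, 10-00, 10-11, 100-1*, 1000-*, 101-0, 1011-, 110-1*, 1100-*
[col 2] 1-0-1, 1-00-
Prime implicants: -0100, 0-010, 01111, 1-0-1, 1-00-, 10-00, 10-11, 101-0, 1011-
PI chart (minterm → PIs covering it):
  2 | 0-010  (sole → essential)
  4 | -0100  (sole → essential)
  10 | 0-010  (sole → essential)
  15 | 01111  (sole → essential)
  16 | 1-00-,10-00
  17 | 1-0-1,1-00-
  20 | -0100,10-00,101-0
  23 | 10-11,1011-
  24 | 1-00-  (sole → essential)
  25 | 1-0-1,1-00-
Essential prime implicants: -0100, 0-010, 01111, 1-00-

4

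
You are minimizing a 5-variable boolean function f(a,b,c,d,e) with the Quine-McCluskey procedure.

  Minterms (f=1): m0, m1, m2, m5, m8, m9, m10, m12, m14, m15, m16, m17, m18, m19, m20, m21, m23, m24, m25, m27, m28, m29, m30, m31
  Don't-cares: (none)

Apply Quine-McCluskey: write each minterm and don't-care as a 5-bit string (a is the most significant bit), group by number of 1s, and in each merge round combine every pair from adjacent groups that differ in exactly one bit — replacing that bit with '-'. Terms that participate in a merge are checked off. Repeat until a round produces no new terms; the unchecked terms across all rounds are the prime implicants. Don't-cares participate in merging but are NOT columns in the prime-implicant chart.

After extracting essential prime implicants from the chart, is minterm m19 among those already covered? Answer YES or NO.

Round 0: 00000✓ 00001✓ 00010✓ 00101✓ 01000✓ 01001✓ 01010✓ 01100✓ 01110✓ 01111✓ 10000✓ 10001✓ 10010✓ 10011✓ 10100✓ 10101✓ 10111✓ 11000✓ 11001✓ 11011✓ 11100✓ 11101✓ 11110✓ 11111✓
Round 1: -0000✓ -0001✓ -0010✓ -0101✓ -1000✓ -1001✓ -1100✓ -1110✓ -1111✓ 0-000✓ 0-001✓ 0-010✓ 00-01✓ 000-0✓ 0000-✓ 01-00✓ 01-10✓ 010-0✓ 0100-✓ 011-0✓ 0111-✓ 1-000✓ 1-001✓ 1-011✓ 1-100✓ 1-101✓ 1-111✓ 10-00✓ 10-01✓ 10-11✓ 100-0✓ 100-1✓ 1000-✓ 1001-✓ 101-1✓ 1010-✓ 11-00✓ 11-01✓ 11-11✓ 110-1✓ 1100-✓ 111-0✓ 111-1✓ 1110-✓ 1111-✓
Round 2: --000✓ --001✓ -0-01 -00-0 -000-✓ -1-00 -100-✓ -11-0 -111- 0-0-0 0-00-✓ 01--0 1--00✓ 1--01✓ 1--11✓ 1-0-1✓ 1-00-✓ 1-1-1✓ 1-10-✓ 10--1✓ 10-0-✓ 100-- 11--1✓ 11-0-✓ 111--
Round 3: --00- 1---1 1--0-
PIs = {--00-, -0-01, -00-0, -1-00, -11-0, -111-, 0-0-0, 01--0, 1---1, 1--0-, 100--, 111--}
Coverage chart:
  m0: --00-,-00-0,0-0-0
  m1: --00-,-0-01
  m2: -00-0,0-0-0
  m5: -0-01 ←essential
  m8: --00-,-1-00,0-0-0,01--0
  m9: --00- ←essential
  m10: 0-0-0,01--0
  m12: -1-00,-11-0,01--0
  m14: -11-0,-111-,01--0
  m15: -111- ←essential
  m16: --00-,-00-0,1--0-,100--
  m17: --00-,-0-01,1---1,1--0-,100--
  m18: -00-0,100--
  m19: 1---1,100--
  m20: 1--0- ←essential
  m21: -0-01,1---1,1--0-
  m23: 1---1 ←essential
  m24: --00-,-1-00,1--0-
  m25: --00-,1---1,1--0-
  m27: 1---1 ←essential
  m28: -1-00,-11-0,1--0-,111--
  m29: 1---1,1--0-,111--
  m30: -11-0,-111-,111--
  m31: -111-,1---1,111--
Essential: --00-, -0-01, -111-, 1---1, 1--0-

YES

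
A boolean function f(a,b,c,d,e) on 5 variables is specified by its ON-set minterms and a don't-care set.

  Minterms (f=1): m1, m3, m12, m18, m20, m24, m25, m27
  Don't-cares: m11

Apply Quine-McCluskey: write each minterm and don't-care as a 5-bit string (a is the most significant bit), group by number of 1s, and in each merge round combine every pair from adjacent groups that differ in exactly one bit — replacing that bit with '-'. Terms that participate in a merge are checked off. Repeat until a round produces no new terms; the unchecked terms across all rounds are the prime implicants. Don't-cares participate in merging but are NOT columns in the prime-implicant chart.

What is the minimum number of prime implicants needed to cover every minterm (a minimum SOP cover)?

6

Round 0: 00001✓ 00011✓ 01011✓ 01100 10010 10100 11000✓ 11001✓ 11011✓
Round 1: -1011 0-011 000-1 110-1 1100-
PIs = {-1011, 0-011, 000-1, 01100, 10010, 10100, 110-1, 1100-}
Coverage chart:
  m1: 000-1 ←essential
  m3: 0-011,000-1
  m12: 01100 ←essential
  m18: 10010 ←essential
  m20: 10100 ←essential
  m24: 1100- ←essential
  m25: 110-1,1100-
  m27: -1011,110-1
Essential: 000-1, 01100, 10010, 10100, 1100-
Petrick residual → -1011
Min cover (6 terms): bc'de + a'b'c'e + a'bcd'e' + ab'c'de' + ab'cd'e' + abc'd'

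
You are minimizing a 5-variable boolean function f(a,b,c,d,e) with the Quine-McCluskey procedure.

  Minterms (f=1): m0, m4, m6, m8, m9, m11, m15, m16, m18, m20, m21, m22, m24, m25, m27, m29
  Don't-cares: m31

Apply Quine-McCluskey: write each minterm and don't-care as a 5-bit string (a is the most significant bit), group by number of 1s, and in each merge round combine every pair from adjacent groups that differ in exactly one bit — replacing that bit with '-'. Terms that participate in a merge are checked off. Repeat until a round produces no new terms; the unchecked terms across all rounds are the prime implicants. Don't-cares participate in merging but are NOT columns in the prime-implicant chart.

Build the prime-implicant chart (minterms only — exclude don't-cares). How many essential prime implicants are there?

size-2^0 implicants → 00000(✓)  00100(✓)  00110(✓)  01000(✓)  01001(✓)  01011(✓)  01111(✓)  10000(✓)  10010(✓)  10100(✓)  10101(✓)  10110(✓)  11000(✓)  11001(✓)  11011(✓)  11101(✓)  11111(✓)
size-2^1 implicants → -0000(✓)  -0100(✓)  -0110(✓)  -1000(✓)  -1001(✓)  -1011(✓)  -1111(✓)  0-000(✓)  00-00(✓)  001-0(✓)  01-11(✓)  010-1(✓)  0100-(✓)  1-000(✓)  1-101  10-00(✓)  10-10(✓)  100-0(✓)  101-0(✓)  1010-  11-01(✓)  11-11(✓)  110-1(✓)  1100-(✓)  111-1(✓)
size-2^2 implicants → --000  -0-00  -01-0  -1-11  -10-1  -100-  10--0  11--1
Unchecked terms (primes): --000, -0-00, -01-0, -1-11, -10-1, -100-, 1-101, 10--0, 1010-, 11--1
Minterm coverage:
  m0 ⊆ --000,-0-00
  m4 ⊆ -0-00,-01-0
  m6 ⊆ -01-0 [E]
  m8 ⊆ --000,-100-
  m9 ⊆ -10-1,-100-
  m11 ⊆ -1-11,-10-1
  m15 ⊆ -1-11 [E]
  m16 ⊆ --000,-0-00,10--0
  m18 ⊆ 10--0 [E]
  m20 ⊆ -0-00,-01-0,10--0,1010-
  m21 ⊆ 1-101,1010-
  m22 ⊆ -01-0,10--0
  m24 ⊆ --000,-100-
  m25 ⊆ -10-1,-100-,11--1
  m27 ⊆ -1-11,-10-1,11--1
  m29 ⊆ 1-101,11--1
E = {-01-0, -1-11, 10--0}

3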